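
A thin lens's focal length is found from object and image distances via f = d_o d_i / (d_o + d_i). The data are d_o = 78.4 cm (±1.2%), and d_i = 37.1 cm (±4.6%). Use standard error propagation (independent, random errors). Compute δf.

0.792 cm

∂f/∂d_o = (d_i/(d_o+d_i))² = 0.103;  ∂f/∂d_i = (d_o/(d_o+d_i))² = 0.461
δf = √((∂f/∂d_o · δd_o)² + (∂f/∂d_i · δd_i)²) = √(0.00942 + 0.618) = 0.792 cm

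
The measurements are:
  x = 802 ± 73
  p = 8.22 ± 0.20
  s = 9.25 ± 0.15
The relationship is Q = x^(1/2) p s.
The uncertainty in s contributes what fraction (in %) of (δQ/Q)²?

(δQ/Q)² = (½·δx/x)² + (1·δp/p)² + (1·δs/s)²
  x term: (0.5×0.0910)² = 0.00207
  p term: (1×0.0243)² = 0.000592
  s term: (1×0.0162)² = 0.000263
Total = 0.00293. Share from s = 0.000263/0.00293 = 0.0899.

8.99%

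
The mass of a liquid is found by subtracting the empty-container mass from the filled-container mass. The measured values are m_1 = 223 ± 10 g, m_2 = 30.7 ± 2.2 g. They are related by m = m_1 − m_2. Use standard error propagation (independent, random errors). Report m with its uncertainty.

Absolute uncertainties add in quadrature for a linear combination:
  (δm_1)² = 100;  (δm_2)² = 4.84
δm = √(105) = 10.2 g
m = 192 g.

192 ± 10.2 g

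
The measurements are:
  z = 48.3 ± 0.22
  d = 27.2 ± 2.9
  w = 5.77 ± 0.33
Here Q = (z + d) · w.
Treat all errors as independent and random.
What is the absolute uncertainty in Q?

Let u = z + d = 75.5. δu = √(δz² + δd²) = √(0.0484 + 8.41) = 2.91, so δu/u = 0.0385.
Q is then a monomial in u, w:
δQ/Q = √((δu/u)² + (1·δw/w)²) = √(0.00148 + 0.00327) = 0.0690
Q = 436, so δQ = 0.0690 × 436 = 30.0.

30.0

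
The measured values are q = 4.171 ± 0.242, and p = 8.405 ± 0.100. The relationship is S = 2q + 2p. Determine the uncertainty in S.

Sums and differences: (δS)² = Σ (cᵢ δxᵢ)².
  (2·δq)² = 0.234;  (2·δp)² = 0.0400
δS = √(0.274) = 0.524

0.524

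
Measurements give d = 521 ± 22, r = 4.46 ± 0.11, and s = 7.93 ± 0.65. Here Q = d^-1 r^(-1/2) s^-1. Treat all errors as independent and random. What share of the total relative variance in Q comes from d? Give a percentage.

20.6%

(δQ/Q)² = (-1·δd/d)² + (−½·δr/r)² + (-1·δs/s)²
  d term: (-1×0.0422)² = 0.00178
  r term: (-0.5×0.0247)² = 0.000152
  s term: (-1×0.0820)² = 0.00672
Total = 0.00865. Share from d = 0.00178/0.00865 = 0.206.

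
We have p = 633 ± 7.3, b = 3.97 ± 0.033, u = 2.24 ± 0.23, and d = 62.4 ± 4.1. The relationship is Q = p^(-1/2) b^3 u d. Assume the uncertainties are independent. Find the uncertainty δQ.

43.3

Q is a product of powers, so relative uncertainties combine in quadrature:
  (−½·δp/p)² = (-0.5×0.0115)² = 3.32e-05;  (3·δb/b)² = (3×0.00831)² = 0.000622;  (1·δu/u)² = (1×0.103)² = 0.0105;  (1·δd/d)² = (1×0.0657)² = 0.00432
δQ/Q = √(0.0155) = 0.125
Q = 348, so δQ = 0.125 × 348 = 43.3.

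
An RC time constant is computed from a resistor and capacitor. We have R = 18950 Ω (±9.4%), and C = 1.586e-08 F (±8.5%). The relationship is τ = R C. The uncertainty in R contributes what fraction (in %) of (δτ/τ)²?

(δτ/τ)² = (1·δR/R)² + (1·δC/C)²
  R term: (1×0.0940)² = 0.00884
  C term: (1×0.0850)² = 0.00723
Total = 0.0161. Share from R = 0.00884/0.0161 = 0.550.

55.0%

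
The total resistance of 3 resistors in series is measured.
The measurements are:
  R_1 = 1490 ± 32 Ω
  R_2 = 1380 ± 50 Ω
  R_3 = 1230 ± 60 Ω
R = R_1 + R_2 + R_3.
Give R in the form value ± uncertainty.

Each term contributes (cᵢ δxᵢ)² to (δR)²:
  (δR_1)² = 1020;  (δR_2)² = 2500;  (δR_3)² = 3600
δR = √(7120) = 84.4 Ω
R = 4100 Ω.

4100 ± 84.4 Ω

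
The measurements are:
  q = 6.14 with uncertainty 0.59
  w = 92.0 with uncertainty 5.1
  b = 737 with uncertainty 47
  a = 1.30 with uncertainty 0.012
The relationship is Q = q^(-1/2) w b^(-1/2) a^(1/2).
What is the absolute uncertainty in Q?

Since Q is a product/quotient, work with relative uncertainties:
  (−½·δq/q)² = (-0.5×0.0961)² = 0.00231;  (1·δw/w)² = (1×0.0554)² = 0.00307;  (−½·δb/b)² = (-0.5×0.0638)² = 0.00102;  (½·δa/a)² = (0.5×0.00923)² = 2.13e-05
δQ/Q = √(0.00642) = 0.0801
Q = 1.56, so δQ = 0.0801 × 1.56 = 0.125.

0.125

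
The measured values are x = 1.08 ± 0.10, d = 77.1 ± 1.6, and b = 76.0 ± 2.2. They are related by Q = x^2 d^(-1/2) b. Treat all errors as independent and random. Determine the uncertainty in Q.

1.90

For a monomial Q ∝ x^2, d^(-1/2), b, fractional errors add in quadrature:
  (2·δx/x)² = (2×0.0926)² = 0.0343;  (−½·δd/d)² = (-0.5×0.0208)² = 0.000108;  (1·δb/b)² = (1×0.0289)² = 0.000838
δQ/Q = √(0.0352) = 0.188
Q = 10.1, so δQ = 0.188 × 10.1 = 1.90.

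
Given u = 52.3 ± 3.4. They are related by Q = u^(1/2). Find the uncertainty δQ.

0.235

Q ∝ u^(1/2), so δQ/Q = |½| · δu/u = 0.5 × 0.0650 = 0.0325.
Q = 7.23, so δQ = 0.0325 × 7.23 = 0.235.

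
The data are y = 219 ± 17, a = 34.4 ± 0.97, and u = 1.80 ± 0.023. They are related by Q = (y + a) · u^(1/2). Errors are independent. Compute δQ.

22.9

Let w = y + a = 253. δw = √(δy² + δa²) = √(289 + 0.941) = 17.0, so δw/w = 0.0672.
Q is then a monomial in w, u:
δQ/Q = √((δw/w)² + (½·δu/u)²) = √(0.00452 + 4.08e-05) = 0.0675
Q = 340, so δQ = 0.0675 × 340 = 22.9.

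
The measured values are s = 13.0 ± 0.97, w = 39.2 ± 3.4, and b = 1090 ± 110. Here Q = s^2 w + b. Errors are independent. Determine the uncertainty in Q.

1150

Let p = s^2·w = 6620. δp/p = √((2·δs/s)² + (1·δw/w)²) = √(0.0223 + 0.00752) = 0.173, so δp = 1140.
Q = p + b: δQ = √(δp² + δb²) = √(1.31e+06 + 12100) = 1150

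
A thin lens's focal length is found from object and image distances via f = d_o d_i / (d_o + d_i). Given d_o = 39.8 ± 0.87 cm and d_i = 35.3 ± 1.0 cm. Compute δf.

∂f/∂d_o = (d_i/(d_o+d_i))² = 0.221;  ∂f/∂d_i = (d_o/(d_o+d_i))² = 0.281
δf = √((∂f/∂d_o · δd_o)² + (∂f/∂d_i · δd_i)²) = √(0.0369 + 0.0789) = 0.340 cm

0.340 cm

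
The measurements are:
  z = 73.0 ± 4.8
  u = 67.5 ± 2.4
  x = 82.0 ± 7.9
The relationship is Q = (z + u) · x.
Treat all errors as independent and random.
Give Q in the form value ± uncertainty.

11500 ± 1190

Let w = z + u = 140. δw = √(δz² + δu²) = √(23.0 + 5.76) = 5.37, so δw/w = 0.0382.
Q is then a monomial in w, x:
δQ/Q = √((δw/w)² + (1·δx/x)²) = √(0.00146 + 0.00928) = 0.104
Q = 11500, so δQ = 0.104 × 11500 = 1190.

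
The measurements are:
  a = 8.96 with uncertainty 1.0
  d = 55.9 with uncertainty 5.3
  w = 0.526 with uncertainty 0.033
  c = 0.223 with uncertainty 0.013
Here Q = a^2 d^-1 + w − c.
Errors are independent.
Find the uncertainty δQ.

0.350

Let p = a^2·d^-1 = 1.44. δp/p = √((2·δa/a)² + (-1·δd/d)²) = √(0.0498 + 0.00899) = 0.243, so δp = 0.348.
Q = p + w − c: δQ = √(δp² + δw² + δc²) = √(0.121 + 0.00109 + 0.000169) = 0.350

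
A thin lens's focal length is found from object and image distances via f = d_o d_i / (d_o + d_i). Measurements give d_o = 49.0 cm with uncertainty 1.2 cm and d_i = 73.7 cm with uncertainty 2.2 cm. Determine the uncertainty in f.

∂f/∂d_o = (d_i/(d_o+d_i))² = 0.361;  ∂f/∂d_i = (d_o/(d_o+d_i))² = 0.159
δf = √((∂f/∂d_o · δd_o)² + (∂f/∂d_i · δd_i)²) = √(0.187 + 0.123) = 0.557 cm

0.557 cm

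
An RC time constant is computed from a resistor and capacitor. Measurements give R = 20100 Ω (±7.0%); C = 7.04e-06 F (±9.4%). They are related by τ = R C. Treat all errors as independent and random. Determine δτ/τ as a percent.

τ is a product of powers, so relative uncertainties combine in quadrature:
  (1·δR/R)² = (1×0.0700)² = 0.00490;  (1·δC/C)² = (1×0.0940)² = 0.00884
δτ/τ = √(0.0137) = 0.117

11.7%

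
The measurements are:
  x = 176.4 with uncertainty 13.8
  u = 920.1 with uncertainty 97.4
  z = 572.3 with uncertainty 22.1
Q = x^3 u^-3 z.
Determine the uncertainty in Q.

Relative error in a monomial: (δQ/Q)² = Σ (nᵢ · δxᵢ/xᵢ)².
  (3·δx/x)² = (3×0.0782)² = 0.0551;  (-3·δu/u)² = (-3×0.106)² = 0.101;  (1·δz/z)² = (1×0.0386)² = 0.00149
δQ/Q = √(0.157) = 0.397
Q = 4.033, so δQ = 0.397 × 4.033 = 1.60.

1.60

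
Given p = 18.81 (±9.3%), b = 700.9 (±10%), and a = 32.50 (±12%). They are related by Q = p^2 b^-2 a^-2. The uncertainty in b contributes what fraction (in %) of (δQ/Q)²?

30.3%

(δQ/Q)² = (2·δp/p)² + (-2·δb/b)² + (-2·δa/a)²
  p term: (2×0.0930)² = 0.0346
  b term: (-2×0.100)² = 0.0400
  a term: (-2×0.120)² = 0.0576
Total = 0.132. Share from b = 0.0400/0.132 = 0.303.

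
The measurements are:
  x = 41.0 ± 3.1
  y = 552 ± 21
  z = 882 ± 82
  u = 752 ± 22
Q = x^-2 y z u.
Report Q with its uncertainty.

Since Q is a product/quotient, work with relative uncertainties:
  (-2·δx/x)² = (-2×0.0756)² = 0.0229;  (1·δy/y)² = (1×0.0380)² = 0.00145;  (1·δz/z)² = (1×0.0930)² = 0.00864;  (1·δu/u)² = (1×0.0293)² = 0.000856
δQ/Q = √(0.0338) = 0.184
Q = 2.18e+05, so δQ = 0.184 × 2.18e+05 = 40100.

(2.18 ± 0.401) × 10^5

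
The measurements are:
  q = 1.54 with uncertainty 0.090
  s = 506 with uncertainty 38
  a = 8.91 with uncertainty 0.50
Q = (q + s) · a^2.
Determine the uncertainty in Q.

Let u = q + s = 508. δu = √(δq² + δs²) = √(0.00810 + 1440) = 38.0, so δu/u = 0.0749.
Q is then a monomial in u, a:
δQ/Q = √((δu/u)² + (2·δa/a)²) = √(0.00561 + 0.0126) = 0.135
Q = 40300, so δQ = 0.135 × 40300 = 5440.

5440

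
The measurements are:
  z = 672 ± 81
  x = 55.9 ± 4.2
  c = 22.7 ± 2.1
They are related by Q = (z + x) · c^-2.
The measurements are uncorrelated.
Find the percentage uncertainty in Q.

21.6%

Let u = z + x = 728. δu = √(δz² + δx²) = √(6560 + 17.6) = 81.1, so δu/u = 0.111.
Q is then a monomial in u, c:
δQ/Q = √((δu/u)² + (-2·δc/c)²) = √(0.0124 + 0.0342) = 0.216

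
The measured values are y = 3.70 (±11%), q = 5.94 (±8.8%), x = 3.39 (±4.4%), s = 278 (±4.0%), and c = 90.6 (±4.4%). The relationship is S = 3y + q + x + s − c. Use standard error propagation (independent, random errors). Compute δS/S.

Each term contributes (cᵢ δxᵢ)² to (δS)²:
  (3·δy)² = 1.49;  (δq)² = 0.273;  (δx)² = 0.0222;  (δs)² = 124;  (δc)² = 15.9
δS = √(141) = 11.9
S = 208, so δS/S = 11.9/208 = 0.0572.

0.0572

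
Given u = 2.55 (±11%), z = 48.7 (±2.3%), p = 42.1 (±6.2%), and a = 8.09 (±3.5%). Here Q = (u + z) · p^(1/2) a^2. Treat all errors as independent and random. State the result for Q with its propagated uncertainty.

Let w = u + z = 51.2. δw = √(δu² + δz²) = √(0.0787 + 1.25) = 1.15, so δw/w = 0.0225.
Q is then a monomial in w, p, a:
δQ/Q = √((δw/w)² + (½·δp/p)² + (2·δa/a)²) = √(0.000508 + 0.000961 + 0.00490) = 0.0798
Q = 21800, so δQ = 0.0798 × 21800 = 1740.

21800 ± 1740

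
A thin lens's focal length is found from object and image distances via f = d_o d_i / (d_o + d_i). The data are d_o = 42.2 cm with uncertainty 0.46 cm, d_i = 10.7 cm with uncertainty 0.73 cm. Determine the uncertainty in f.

∂f/∂d_o = (d_i/(d_o+d_i))² = 0.0409;  ∂f/∂d_i = (d_o/(d_o+d_i))² = 0.636
δf = √((∂f/∂d_o · δd_o)² + (∂f/∂d_i · δd_i)²) = √(0.000354 + 0.216) = 0.465 cm

0.465 cm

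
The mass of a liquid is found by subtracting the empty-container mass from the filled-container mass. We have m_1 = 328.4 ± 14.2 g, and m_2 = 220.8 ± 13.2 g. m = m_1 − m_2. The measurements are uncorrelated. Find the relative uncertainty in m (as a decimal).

m is a linear combination, so absolute uncertainties add in quadrature:
  (δm_1)² = 202;  (δm_2)² = 174
δm = √(376) = 19.4 g
m = 107.6 g, so δm/m = 19.4/107.6 = 0.180.

0.180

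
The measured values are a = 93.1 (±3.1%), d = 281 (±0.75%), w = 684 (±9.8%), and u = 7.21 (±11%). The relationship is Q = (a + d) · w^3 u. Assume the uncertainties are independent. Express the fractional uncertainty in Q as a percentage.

Let h = a + d = 374. δh = √(δa² + δd²) = √(8.33 + 4.44) = 3.57, so δh/h = 0.00955.
Q is then a monomial in h, w, u:
δQ/Q = √((δh/h)² + (3·δw/w)² + (1·δu/u)²) = √(9.13e-05 + 0.0864 + 0.0121) = 0.314

31.4%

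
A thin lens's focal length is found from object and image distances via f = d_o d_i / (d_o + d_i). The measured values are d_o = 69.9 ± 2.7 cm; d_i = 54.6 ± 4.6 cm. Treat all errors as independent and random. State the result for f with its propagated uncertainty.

30.7 ± 1.54 cm

∂f/∂d_o = (d_i/(d_o+d_i))² = 0.192;  ∂f/∂d_i = (d_o/(d_o+d_i))² = 0.315
δf = √((∂f/∂d_o · δd_o)² + (∂f/∂d_i · δd_i)²) = √(0.270 + 2.10) = 1.54 cm
f = 30.7 cm.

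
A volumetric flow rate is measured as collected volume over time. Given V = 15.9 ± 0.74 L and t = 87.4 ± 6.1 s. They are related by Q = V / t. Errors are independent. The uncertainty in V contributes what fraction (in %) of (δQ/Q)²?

30.8%

(δQ/Q)² = (1·δV/V)² + (-1·δt/t)²
  V term: (1×0.0465)² = 0.00217
  t term: (-1×0.0698)² = 0.00487
Total = 0.00704. Share from V = 0.00217/0.00704 = 0.308.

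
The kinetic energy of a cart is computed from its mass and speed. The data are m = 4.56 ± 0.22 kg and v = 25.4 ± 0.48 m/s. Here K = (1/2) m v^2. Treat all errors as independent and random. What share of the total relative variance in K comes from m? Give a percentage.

62.0%

(δK/K)² = (1·δm/m)² + (2·δv/v)²
  m term: (1×0.0482)² = 0.00233
  v term: (2×0.0189)² = 0.00143
Total = 0.00376. Share from m = 0.00233/0.00376 = 0.620.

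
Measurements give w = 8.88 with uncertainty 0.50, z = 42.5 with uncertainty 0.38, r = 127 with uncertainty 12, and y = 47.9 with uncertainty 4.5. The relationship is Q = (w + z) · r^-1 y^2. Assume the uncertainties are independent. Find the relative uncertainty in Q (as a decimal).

0.211

Let u = w + z = 51.4. δu = √(δw² + δz²) = √(0.250 + 0.144) = 0.628, so δu/u = 0.0122.
Q is then a monomial in u, r, y:
δQ/Q = √((δu/u)² + (-1·δr/r)² + (2·δy/y)²) = √(0.000149 + 0.00893 + 0.0353) = 0.211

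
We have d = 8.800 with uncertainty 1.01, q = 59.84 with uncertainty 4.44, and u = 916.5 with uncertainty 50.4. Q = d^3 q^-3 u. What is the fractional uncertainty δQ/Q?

0.414

Products/powers → add relative errors in quadrature, weighted by exponent:
  (3·δd/d)² = (3×0.115)² = 0.119;  (-3·δq/q)² = (-3×0.0742)² = 0.0495;  (1·δu/u)² = (1×0.0550)² = 0.00302
δQ/Q = √(0.171) = 0.414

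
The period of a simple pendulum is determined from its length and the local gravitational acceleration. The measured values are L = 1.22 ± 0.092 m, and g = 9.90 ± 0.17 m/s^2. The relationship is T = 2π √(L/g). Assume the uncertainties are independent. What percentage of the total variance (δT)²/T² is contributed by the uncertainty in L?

(δT/T)² = (½·δL/L)² + (−½·δg/g)²
  L term: (0.5×0.0754)² = 0.00142
  g term: (-0.5×0.0172)² = 7.37e-05
Total = 0.00150. Share from L = 0.00142/0.00150 = 0.951.

95.1%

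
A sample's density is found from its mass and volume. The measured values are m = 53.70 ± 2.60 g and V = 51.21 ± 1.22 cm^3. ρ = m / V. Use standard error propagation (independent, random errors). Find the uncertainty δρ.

Each factor contributes (exponent × relative error)² to (δρ/ρ)²:
  (1·δm/m)² = (1×0.0484)² = 0.00234;  (-1·δV/V)² = (-1×0.0238)² = 0.000568
δρ/ρ = √(0.00291) = 0.0540
ρ = 1.049 g/cm^3, so δρ = 0.0540 × 1.049 = 0.0566 g/cm^3.

0.0566 g/cm^3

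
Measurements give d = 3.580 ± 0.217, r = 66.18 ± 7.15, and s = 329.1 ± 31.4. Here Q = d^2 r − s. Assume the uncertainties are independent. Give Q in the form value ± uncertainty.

Let p = d^2·r = 848.2. δp/p = √((2·δd/d)² + (1·δr/r)²) = √(0.0147 + 0.0117) = 0.162, so δp = 138.
Q = p − s: δQ = √(δp² + δs²) = √(19000 + 986) = 141
Q = 519.1.

519.1 ± 141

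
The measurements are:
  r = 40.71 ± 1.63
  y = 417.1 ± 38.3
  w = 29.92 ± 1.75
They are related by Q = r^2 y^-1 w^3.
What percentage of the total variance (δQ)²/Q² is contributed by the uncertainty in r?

14.1%

(δQ/Q)² = (2·δr/r)² + (-1·δy/y)² + (3·δw/w)²
  r term: (2×0.0400)² = 0.00641
  y term: (-1×0.0918)² = 0.00843
  w term: (3×0.0585)² = 0.0308
Total = 0.0456. Share from r = 0.00641/0.0456 = 0.141.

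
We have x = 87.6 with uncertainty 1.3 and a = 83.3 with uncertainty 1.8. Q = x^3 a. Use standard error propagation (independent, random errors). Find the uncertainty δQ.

2.77e+06

Relative error in a monomial: (δQ/Q)² = Σ (nᵢ · δxᵢ/xᵢ)².
  (3·δx/x)² = (3×0.0148)² = 0.00198;  (1·δa/a)² = (1×0.0216)² = 0.000467
δQ/Q = √(0.00245) = 0.0495
Q = 5.6e+07, so δQ = 0.0495 × 5.6e+07 = 2.77e+06.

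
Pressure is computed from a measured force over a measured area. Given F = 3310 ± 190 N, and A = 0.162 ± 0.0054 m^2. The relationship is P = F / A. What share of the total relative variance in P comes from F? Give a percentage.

74.8%

(δP/P)² = (1·δF/F)² + (-1·δA/A)²
  F term: (1×0.0574)² = 0.00329
  A term: (-1×0.0333)² = 0.00111
Total = 0.00441. Share from F = 0.00329/0.00441 = 0.748.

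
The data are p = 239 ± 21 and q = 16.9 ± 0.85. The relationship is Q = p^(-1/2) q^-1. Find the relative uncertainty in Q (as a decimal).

Each factor contributes (exponent × relative error)² to (δQ/Q)²:
  (−½·δp/p)² = (-0.5×0.0879)² = 0.00193;  (-1·δq/q)² = (-1×0.0503)² = 0.00253
δQ/Q = √(0.00446) = 0.0668

0.0668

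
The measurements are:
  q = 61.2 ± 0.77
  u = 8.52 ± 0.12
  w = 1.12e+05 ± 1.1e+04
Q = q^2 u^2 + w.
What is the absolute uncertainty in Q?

Let p = q^2·u^2 = 2.72e+05. δp/p = √((2·δq/q)² + (2·δu/u)²) = √(0.000633 + 0.000793) = 0.0378, so δp = 10300.
Q = p + w: δQ = √(δp² + δw²) = √(1.05e+08 + 1.21e+08) = 15000

15000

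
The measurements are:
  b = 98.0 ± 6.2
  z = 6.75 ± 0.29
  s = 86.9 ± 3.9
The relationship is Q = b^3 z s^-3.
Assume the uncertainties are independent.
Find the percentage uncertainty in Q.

Products/powers → add relative errors in quadrature, weighted by exponent:
  (3·δb/b)² = (3×0.0633)² = 0.0360;  (1·δz/z)² = (1×0.0430)² = 0.00185;  (-3·δs/s)² = (-3×0.0449)² = 0.0181
δQ/Q = √(0.0560) = 0.237

23.7%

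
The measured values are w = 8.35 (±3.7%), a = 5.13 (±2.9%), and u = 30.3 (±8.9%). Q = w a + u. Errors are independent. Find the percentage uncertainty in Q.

4.60%

Let p = w·a = 42.8. δp/p = √((1·δw/w)² + (1·δa/a)²) = √(0.00137 + 0.000841) = 0.0470, so δp = 2.01.
Q = p + u: δQ = √(δp² + δu²) = √(4.06 + 7.27) = 3.37
Q = 73.1, so δQ/Q = 3.37/73.1 = 0.0460.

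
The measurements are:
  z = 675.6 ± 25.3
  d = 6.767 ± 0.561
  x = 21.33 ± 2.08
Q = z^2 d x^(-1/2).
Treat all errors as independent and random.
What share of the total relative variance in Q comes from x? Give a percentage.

16.0%

(δQ/Q)² = (2·δz/z)² + (1·δd/d)² + (−½·δx/x)²
  z term: (2×0.0374)² = 0.00561
  d term: (1×0.0829)² = 0.00687
  x term: (-0.5×0.0975)² = 0.00238
Total = 0.0149. Share from x = 0.00238/0.0149 = 0.160.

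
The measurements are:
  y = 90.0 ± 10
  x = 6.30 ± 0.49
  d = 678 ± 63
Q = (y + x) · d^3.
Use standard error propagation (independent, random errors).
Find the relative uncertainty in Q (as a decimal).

Let u = y + x = 96.3. δu = √(δy² + δx²) = √(100 + 0.240) = 10.0, so δu/u = 0.104.
Q is then a monomial in u, d:
δQ/Q = √((δu/u)² + (3·δd/d)²) = √(0.0108 + 0.0777) = 0.298

0.298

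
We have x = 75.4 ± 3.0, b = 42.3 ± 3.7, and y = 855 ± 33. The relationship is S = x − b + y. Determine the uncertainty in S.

33.3

Absolute uncertainties add in quadrature for a linear combination:
  (δx)² = 9.00;  (δb)² = 13.7;  (δy)² = 1090
δS = √(1110) = 33.3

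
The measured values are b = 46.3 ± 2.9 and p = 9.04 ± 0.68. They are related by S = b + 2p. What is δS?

Sums and differences: (δS)² = Σ (cᵢ δxᵢ)².
  (δb)² = 8.41;  (2·δp)² = 1.85
δS = √(10.3) = 3.20

3.20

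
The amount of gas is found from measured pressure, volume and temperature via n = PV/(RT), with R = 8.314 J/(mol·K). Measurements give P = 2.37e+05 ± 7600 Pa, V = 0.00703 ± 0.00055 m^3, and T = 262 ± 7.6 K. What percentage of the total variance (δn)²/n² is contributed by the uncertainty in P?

12.9%

(δn/n)² = (1·δP/P)² + (1·δV/V)² + (-1·δT/T)²
  P term: (1×0.0321)² = 0.00103
  V term: (1×0.0782)² = 0.00612
  T term: (-1×0.0290)² = 0.000841
Total = 0.00799. Share from P = 0.00103/0.00799 = 0.129.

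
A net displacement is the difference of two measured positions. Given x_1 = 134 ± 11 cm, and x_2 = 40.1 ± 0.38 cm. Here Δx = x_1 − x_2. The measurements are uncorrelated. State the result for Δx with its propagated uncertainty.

Sums and differences: (δΔx)² = Σ (cᵢ δxᵢ)².
  (δx_1)² = 121;  (δx_2)² = 0.144
δΔx = √(121) = 11.0 cm
Δx = 93.9 cm.

93.9 ± 11.0 cm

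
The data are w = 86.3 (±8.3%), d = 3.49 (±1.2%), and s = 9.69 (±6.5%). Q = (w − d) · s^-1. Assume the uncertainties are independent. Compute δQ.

0.925

Let u = w − d = 82.8. δu = √(δw² + δd²) = √(51.3 + 0.00175) = 7.16, so δu/u = 0.0865.
Q is then a monomial in u, s:
δQ/Q = √((δu/u)² + (-1·δs/s)²) = √(0.00748 + 0.00423) = 0.108
Q = 8.55, so δQ = 0.108 × 8.55 = 0.925.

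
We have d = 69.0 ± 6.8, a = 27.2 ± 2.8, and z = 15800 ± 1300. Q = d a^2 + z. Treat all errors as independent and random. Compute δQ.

11700

Let p = d·a^2 = 51000. δp/p = √((1·δd/d)² + (2·δa/a)²) = √(0.00971 + 0.0424) = 0.228, so δp = 11700.
Q = p + z: δQ = √(δp² + δz²) = √(1.36e+08 + 1.69e+06) = 11700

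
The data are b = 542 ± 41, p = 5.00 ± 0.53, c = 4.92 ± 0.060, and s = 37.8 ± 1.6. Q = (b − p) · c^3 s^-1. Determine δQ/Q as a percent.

9.47%

Let u = b − p = 537. δu = √(δb² + δp²) = √(1680 + 0.281) = 41.0, so δu/u = 0.0764.
Q is then a monomial in u, c, s:
δQ/Q = √((δu/u)² + (3·δc/c)² + (-1·δs/s)²) = √(0.00583 + 0.00134 + 0.00179) = 0.0947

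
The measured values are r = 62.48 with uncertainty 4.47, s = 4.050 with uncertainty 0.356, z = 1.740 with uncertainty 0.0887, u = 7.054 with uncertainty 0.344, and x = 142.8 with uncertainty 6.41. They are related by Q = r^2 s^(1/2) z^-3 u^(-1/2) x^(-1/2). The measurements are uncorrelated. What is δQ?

10.2

For a monomial Q ∝ r^2, s^(1/2), z^-3, u^(-1/2), x^(-1/2), fractional errors add in quadrature:
  (2·δr/r)² = (2×0.0715)² = 0.0205;  (½·δs/s)² = (0.5×0.0879)² = 0.00193;  (-3·δz/z)² = (-3×0.0510)² = 0.0234;  (−½·δu/u)² = (-0.5×0.0488)² = 0.000595;  (−½·δx/x)² = (-0.5×0.0449)² = 0.000504
δQ/Q = √(0.0469) = 0.217
Q = 46.99, so δQ = 0.217 × 46.99 = 10.2.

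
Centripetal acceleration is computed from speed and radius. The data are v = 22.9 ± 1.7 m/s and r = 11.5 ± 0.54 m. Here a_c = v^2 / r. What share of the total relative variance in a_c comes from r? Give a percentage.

9.09%

(δa_c/a_c)² = (2·δv/v)² + (-1·δr/r)²
  v term: (2×0.0742)² = 0.0220
  r term: (-1×0.0470)² = 0.00220
Total = 0.0242. Share from r = 0.00220/0.0242 = 0.0909.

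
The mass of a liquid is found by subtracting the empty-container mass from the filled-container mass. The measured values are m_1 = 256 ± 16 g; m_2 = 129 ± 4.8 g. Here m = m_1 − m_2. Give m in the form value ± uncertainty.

m is a linear combination, so absolute uncertainties add in quadrature:
  (δm_1)² = 256;  (δm_2)² = 23.0
δm = √(279) = 16.7 g
m = 127 g.

127 ± 16.7 g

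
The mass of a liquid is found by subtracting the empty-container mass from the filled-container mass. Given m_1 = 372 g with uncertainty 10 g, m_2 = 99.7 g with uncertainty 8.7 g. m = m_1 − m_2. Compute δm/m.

m is a linear combination, so absolute uncertainties add in quadrature:
  (δm_1)² = 100;  (δm_2)² = 75.7
δm = √(176) = 13.3 g
m = 272 g, so δm/m = 13.3/272 = 0.0487.

0.0487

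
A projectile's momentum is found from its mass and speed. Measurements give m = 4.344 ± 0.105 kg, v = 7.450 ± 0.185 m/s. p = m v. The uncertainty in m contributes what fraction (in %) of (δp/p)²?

(δp/p)² = (1·δm/m)² + (1·δv/v)²
  m term: (1×0.0242)² = 0.000584
  v term: (1×0.0248)² = 0.000617
Total = 0.00120. Share from m = 0.000584/0.00120 = 0.487.

48.7%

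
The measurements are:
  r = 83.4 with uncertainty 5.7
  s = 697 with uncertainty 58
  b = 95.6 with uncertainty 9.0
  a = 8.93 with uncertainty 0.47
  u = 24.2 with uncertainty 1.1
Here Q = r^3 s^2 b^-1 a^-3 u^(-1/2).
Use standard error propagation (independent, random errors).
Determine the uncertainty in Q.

2.71e+05

Relative error in a monomial: (δQ/Q)² = Σ (nᵢ · δxᵢ/xᵢ)².
  (3·δr/r)² = (3×0.0683)² = 0.0420;  (2·δs/s)² = (2×0.0832)² = 0.0277;  (-1·δb/b)² = (-1×0.0941)² = 0.00886;  (-3·δa/a)² = (-3×0.0526)² = 0.0249;  (−½·δu/u)² = (-0.5×0.0455)² = 0.000517
δQ/Q = √(0.104) = 0.323
Q = 8.41e+05, so δQ = 0.323 × 8.41e+05 = 2.71e+05.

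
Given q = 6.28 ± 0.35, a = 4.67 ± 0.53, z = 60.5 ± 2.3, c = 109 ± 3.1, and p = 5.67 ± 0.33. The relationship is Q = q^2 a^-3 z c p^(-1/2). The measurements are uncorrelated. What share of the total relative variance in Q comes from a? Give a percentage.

(δQ/Q)² = (2·δq/q)² + (-3·δa/a)² + (1·δz/z)² + (1·δc/c)² + (−½·δp/p)²
  q term: (2×0.0557)² = 0.0124
  a term: (-3×0.113)² = 0.116
  z term: (1×0.0380)² = 0.00145
  c term: (1×0.0284)² = 0.000809
  p term: (-0.5×0.0582)² = 0.000847
Total = 0.131. Share from a = 0.116/0.131 = 0.882.

88.2%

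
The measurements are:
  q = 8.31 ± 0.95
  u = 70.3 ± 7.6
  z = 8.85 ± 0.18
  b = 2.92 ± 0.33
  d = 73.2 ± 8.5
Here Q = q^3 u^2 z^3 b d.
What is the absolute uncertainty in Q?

1.85e+11

Products/powers → add relative errors in quadrature, weighted by exponent:
  (3·δq/q)² = (3×0.114)² = 0.118;  (2·δu/u)² = (2×0.108)² = 0.0467;  (3·δz/z)² = (3×0.0203)² = 0.00372;  (1·δb/b)² = (1×0.113)² = 0.0128;  (1·δd/d)² = (1×0.116)² = 0.0135
δQ/Q = √(0.194) = 0.441
Q = 4.2e+11, so δQ = 0.441 × 4.2e+11 = 1.85e+11.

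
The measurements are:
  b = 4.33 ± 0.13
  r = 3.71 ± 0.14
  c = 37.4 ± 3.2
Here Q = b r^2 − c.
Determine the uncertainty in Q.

Let p = b·r^2 = 59.6. δp/p = √((1·δb/b)² + (2·δr/r)²) = √(0.000901 + 0.00570) = 0.0812, so δp = 4.84.
Q = p − c: δQ = √(δp² + δc²) = √(23.4 + 10.2) = 5.80

5.80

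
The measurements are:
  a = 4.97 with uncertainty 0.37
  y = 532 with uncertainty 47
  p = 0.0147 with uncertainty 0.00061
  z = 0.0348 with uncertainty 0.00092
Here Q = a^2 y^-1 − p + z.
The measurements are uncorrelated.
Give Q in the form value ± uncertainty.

Let w = a^2·y^-1 = 0.0464. δw/w = √((2·δa/a)² + (-1·δy/y)²) = √(0.0222 + 0.00780) = 0.173, so δw = 0.00804.
Q = w − p + z: δQ = √(δw² + δp² + δz²) = √(6.46e-05 + 3.72e-07 + 8.46e-07) = 0.00811
Q = 0.0665.

0.0665 ± 0.00811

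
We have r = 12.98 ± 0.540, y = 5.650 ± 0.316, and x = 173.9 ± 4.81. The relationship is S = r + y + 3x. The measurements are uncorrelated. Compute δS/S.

For a sum/difference, combine absolute errors in quadrature:
  (δr)² = 0.292;  (δy)² = 0.0999;  (3·δx)² = 208
δS = √(209) = 14.4
S = 540.3, so δS/S = 14.4/540.3 = 0.0267.

0.0267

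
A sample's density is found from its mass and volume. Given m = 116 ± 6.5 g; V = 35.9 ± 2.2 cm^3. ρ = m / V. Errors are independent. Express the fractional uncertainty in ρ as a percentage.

For a monomial ρ ∝ m, V^-1, fractional errors add in quadrature:
  (1·δm/m)² = (1×0.0560)² = 0.00314;  (-1·δV/V)² = (-1×0.0613)² = 0.00376
δρ/ρ = √(0.00690) = 0.0830

8.30%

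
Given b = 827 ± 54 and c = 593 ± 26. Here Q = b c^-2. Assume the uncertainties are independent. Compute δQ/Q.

0.109

Each factor contributes (exponent × relative error)² to (δQ/Q)²:
  (1·δb/b)² = (1×0.0653)² = 0.00426;  (-2·δc/c)² = (-2×0.0438)² = 0.00769
δQ/Q = √(0.0120) = 0.109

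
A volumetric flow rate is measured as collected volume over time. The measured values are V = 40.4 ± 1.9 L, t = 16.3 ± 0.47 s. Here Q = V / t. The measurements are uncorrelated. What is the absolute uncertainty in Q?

Since Q is a product/quotient, work with relative uncertainties:
  (1·δV/V)² = (1×0.0470)² = 0.00221;  (-1·δt/t)² = (-1×0.0288)² = 0.000831
δQ/Q = √(0.00304) = 0.0552
Q = 2.48 L/s, so δQ = 0.0552 × 2.48 = 0.137 L/s.

0.137 L/s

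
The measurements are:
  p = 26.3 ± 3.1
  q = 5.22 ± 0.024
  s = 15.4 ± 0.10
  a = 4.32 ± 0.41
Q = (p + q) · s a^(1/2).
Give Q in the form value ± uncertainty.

Let u = p + q = 31.5. δu = √(δp² + δq²) = √(9.61 + 0.000576) = 3.10, so δu/u = 0.0984.
Q is then a monomial in u, s, a:
δQ/Q = √((δu/u)² + (1·δs/s)² + (½·δa/a)²) = √(0.00967 + 4.22e-05 + 0.00225) = 0.109
Q = 1010, so δQ = 0.109 × 1010 = 110.

1010 ± 110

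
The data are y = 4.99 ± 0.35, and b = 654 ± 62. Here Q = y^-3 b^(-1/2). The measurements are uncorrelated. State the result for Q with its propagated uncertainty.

Each factor contributes (exponent × relative error)² to (δQ/Q)²:
  (-3·δy/y)² = (-3×0.0701)² = 0.0443;  (−½·δb/b)² = (-0.5×0.0948)² = 0.00225
δQ/Q = √(0.0465) = 0.216
Q = 0.000315, so δQ = 0.216 × 0.000315 = 6.79e-05.

(3.15 ± 0.679) × 10^-4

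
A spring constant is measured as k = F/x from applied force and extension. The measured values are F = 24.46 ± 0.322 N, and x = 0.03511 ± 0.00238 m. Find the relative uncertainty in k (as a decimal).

Relative error in a monomial: (δk/k)² = Σ (nᵢ · δxᵢ/xᵢ)².
  (1·δF/F)² = (1×0.0132)² = 0.000173;  (-1·δx/x)² = (-1×0.0678)² = 0.00460
δk/k = √(0.00477) = 0.0691

0.0691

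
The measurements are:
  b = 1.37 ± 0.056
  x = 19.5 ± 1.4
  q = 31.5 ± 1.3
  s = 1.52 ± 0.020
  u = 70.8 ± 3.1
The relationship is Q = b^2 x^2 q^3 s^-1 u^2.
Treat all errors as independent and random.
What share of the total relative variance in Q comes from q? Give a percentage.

30.4%

(δQ/Q)² = (2·δb/b)² + (2·δx/x)² + (3·δq/q)² + (-1·δs/s)² + (2·δu/u)²
  b term: (2×0.0409)² = 0.00668
  x term: (2×0.0718)² = 0.0206
  q term: (3×0.0413)² = 0.0153
  s term: (-1×0.0132)² = 0.000173
  u term: (2×0.0438)² = 0.00767
Total = 0.0505. Share from q = 0.0153/0.0505 = 0.304.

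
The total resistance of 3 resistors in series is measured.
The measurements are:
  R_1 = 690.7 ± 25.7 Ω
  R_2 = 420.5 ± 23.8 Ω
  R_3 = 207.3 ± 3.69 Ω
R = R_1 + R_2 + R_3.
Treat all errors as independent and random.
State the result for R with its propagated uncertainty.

1318 ± 35.2 Ω

Sums and differences: (δR)² = Σ (cᵢ δxᵢ)².
  (δR_1)² = 660;  (δR_2)² = 566;  (δR_3)² = 13.6
δR = √(1240) = 35.2 Ω
R = 1318 Ω.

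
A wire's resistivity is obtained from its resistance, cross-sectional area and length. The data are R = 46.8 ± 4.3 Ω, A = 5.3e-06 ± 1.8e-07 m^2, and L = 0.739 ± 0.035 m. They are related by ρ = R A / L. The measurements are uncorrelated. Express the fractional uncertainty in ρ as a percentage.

Each factor contributes (exponent × relative error)² to (δρ/ρ)²:
  (1·δR/R)² = (1×0.0919)² = 0.00844;  (1·δA/A)² = (1×0.0340)² = 0.00115;  (-1·δL/L)² = (-1×0.0474)² = 0.00224
δρ/ρ = √(0.0118) = 0.109

10.9%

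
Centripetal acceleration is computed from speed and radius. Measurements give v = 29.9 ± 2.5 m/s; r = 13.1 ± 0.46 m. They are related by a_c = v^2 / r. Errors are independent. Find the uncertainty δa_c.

11.7 m/s^2

Relative error in a monomial: (δa_c/a_c)² = Σ (nᵢ · δxᵢ/xᵢ)².
  (2·δv/v)² = (2×0.0836)² = 0.0280;  (-1·δr/r)² = (-1×0.0351)² = 0.00123
δa_c/a_c = √(0.0292) = 0.171
a_c = 68.2 m/s^2, so δa_c = 0.171 × 68.2 = 11.7 m/s^2.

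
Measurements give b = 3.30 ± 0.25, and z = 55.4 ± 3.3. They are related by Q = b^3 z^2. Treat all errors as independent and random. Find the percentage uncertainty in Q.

25.7%

Each factor contributes (exponent × relative error)² to (δQ/Q)²:
  (3·δb/b)² = (3×0.0758)² = 0.0517;  (2·δz/z)² = (2×0.0596)² = 0.0142
δQ/Q = √(0.0658) = 0.257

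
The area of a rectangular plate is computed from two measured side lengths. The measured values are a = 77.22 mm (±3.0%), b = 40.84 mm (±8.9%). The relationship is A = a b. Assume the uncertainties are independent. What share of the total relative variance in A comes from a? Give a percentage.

(δA/A)² = (1·δa/a)² + (1·δb/b)²
  a term: (1×0.0300)² = 0.000900
  b term: (1×0.0890)² = 0.00792
Total = 0.00882. Share from a = 0.000900/0.00882 = 0.102.

10.2%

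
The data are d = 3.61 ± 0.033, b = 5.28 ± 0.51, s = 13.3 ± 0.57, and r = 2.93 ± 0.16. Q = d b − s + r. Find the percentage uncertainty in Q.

22.3%

Let p = d·b = 19.1. δp/p = √((1·δd/d)² + (1·δb/b)²) = √(8.36e-05 + 0.00933) = 0.0970, so δp = 1.85.
Q = p − s + r: δQ = √(δp² + δs² + δr²) = √(3.42 + 0.325 + 0.0256) = 1.94
Q = 8.69, so δQ/Q = 1.94/8.69 = 0.223.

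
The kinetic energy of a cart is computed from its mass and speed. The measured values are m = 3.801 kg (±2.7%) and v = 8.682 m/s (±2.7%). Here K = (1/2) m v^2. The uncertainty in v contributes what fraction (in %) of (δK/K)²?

(δK/K)² = (1·δm/m)² + (2·δv/v)²
  m term: (1×0.0270)² = 0.000729
  v term: (2×0.0270)² = 0.00292
Total = 0.00365. Share from v = 0.00292/0.00365 = 0.800.

80.0%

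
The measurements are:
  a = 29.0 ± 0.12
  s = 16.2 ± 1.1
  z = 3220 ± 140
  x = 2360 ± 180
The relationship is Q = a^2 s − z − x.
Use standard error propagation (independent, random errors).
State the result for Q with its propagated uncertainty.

8040 ± 959

Let p = a^2·s = 13600. δp/p = √((2·δa/a)² + (1·δs/s)²) = √(6.85e-05 + 0.00461) = 0.0684, so δp = 932.
Q = p − z − x: δQ = √(δp² + δz² + δx²) = √(8.69e+05 + 19600 + 32400) = 959
Q = 8040.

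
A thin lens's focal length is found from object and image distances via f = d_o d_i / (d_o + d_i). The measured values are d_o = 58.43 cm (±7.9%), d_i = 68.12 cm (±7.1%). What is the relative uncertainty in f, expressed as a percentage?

∂f/∂d_o = (d_i/(d_o+d_i))² = 0.290;  ∂f/∂d_i = (d_o/(d_o+d_i))² = 0.213
δf = √((∂f/∂d_o · δd_o)² + (∂f/∂d_i · δd_i)²) = √(1.79 + 1.06) = 1.69 cm
f = 31.45 cm, so δf/f = 1.69/31.45 = 0.0537.

5.37%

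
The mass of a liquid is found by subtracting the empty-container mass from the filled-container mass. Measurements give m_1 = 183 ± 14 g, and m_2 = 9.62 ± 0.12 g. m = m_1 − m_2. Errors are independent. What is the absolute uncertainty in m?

14.0 g

m is a linear combination, so absolute uncertainties add in quadrature:
  (δm_1)² = 196;  (δm_2)² = 0.0144
δm = √(196) = 14.0 g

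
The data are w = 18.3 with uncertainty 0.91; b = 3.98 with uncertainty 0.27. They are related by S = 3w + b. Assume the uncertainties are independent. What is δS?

2.74

S is a linear combination, so absolute uncertainties add in quadrature:
  (3·δw)² = 7.45;  (δb)² = 0.0729
δS = √(7.53) = 2.74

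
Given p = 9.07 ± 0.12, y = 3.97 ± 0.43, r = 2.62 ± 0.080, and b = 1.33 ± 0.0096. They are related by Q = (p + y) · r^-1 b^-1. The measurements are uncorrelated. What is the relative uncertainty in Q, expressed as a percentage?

Let u = p + y = 13.0. δu = √(δp² + δy²) = √(0.0144 + 0.185) = 0.446, so δu/u = 0.0342.
Q is then a monomial in u, r, b:
δQ/Q = √((δu/u)² + (-1·δr/r)² + (-1·δb/b)²) = √(0.00117 + 0.000932 + 5.21e-05) = 0.0464

4.64%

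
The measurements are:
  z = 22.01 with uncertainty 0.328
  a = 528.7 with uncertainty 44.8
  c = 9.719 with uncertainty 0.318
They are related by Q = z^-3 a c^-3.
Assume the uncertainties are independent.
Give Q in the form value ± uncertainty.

(5.401 ± 0.741) × 10^-5

Relative error in a monomial: (δQ/Q)² = Σ (nᵢ · δxᵢ/xᵢ)².
  (-3·δz/z)² = (-3×0.0149)² = 0.00200;  (1·δa/a)² = (1×0.0847)² = 0.00718;  (-3·δc/c)² = (-3×0.0327)² = 0.00964
δQ/Q = √(0.0188) = 0.137
Q = 5.401e-05, so δQ = 0.137 × 5.401e-05 = 7.41e-06.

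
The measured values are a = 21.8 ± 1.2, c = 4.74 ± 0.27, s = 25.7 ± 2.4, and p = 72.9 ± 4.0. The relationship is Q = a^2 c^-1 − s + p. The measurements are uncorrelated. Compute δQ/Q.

Let w = a^2·c^-1 = 100. δw/w = √((2·δa/a)² + (-1·δc/c)²) = √(0.0121 + 0.00324) = 0.124, so δw = 12.4.
Q = w − s + p: δQ = √(δw² + δs² + δp²) = √(154 + 5.76 + 16.0) = 13.3
Q = 147, so δQ/Q = 13.3/147 = 0.0900.

0.0900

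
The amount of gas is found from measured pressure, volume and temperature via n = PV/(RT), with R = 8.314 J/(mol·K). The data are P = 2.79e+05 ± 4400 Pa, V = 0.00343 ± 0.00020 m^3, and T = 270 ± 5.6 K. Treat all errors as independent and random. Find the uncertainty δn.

Each factor contributes (exponent × relative error)² to (δn/n)²:
  (1·δP/P)² = (1×0.0158)² = 0.000249;  (1·δV/V)² = (1×0.0583)² = 0.00340;  (-1·δT/T)² = (-1×0.0207)² = 0.000430
δn/n = √(0.00408) = 0.0639
n = 0.426 mol, so δn = 0.0639 × 0.426 = 0.0272 mol.

0.0272 mol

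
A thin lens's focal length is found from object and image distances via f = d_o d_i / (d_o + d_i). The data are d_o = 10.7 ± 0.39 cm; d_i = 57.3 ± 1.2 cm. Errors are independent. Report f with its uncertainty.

∂f/∂d_o = (d_i/(d_o+d_i))² = 0.710;  ∂f/∂d_i = (d_o/(d_o+d_i))² = 0.0248
δf = √((∂f/∂d_o · δd_o)² + (∂f/∂d_i · δd_i)²) = √(0.0767 + 0.000883) = 0.279 cm
f = 9.02 cm.

9.02 ± 0.279 cm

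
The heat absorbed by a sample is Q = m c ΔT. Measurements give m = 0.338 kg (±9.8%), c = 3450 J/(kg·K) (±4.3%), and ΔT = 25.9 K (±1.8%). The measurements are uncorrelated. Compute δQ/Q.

0.109

Each factor contributes (exponent × relative error)² to (δQ/Q)²:
  (1·δm/m)² = (1×0.0980)² = 0.00960;  (1·δc/c)² = (1×0.0430)² = 0.00185;  (1·δΔT/ΔT)² = (1×0.0180)² = 0.000324
δQ/Q = √(0.0118) = 0.109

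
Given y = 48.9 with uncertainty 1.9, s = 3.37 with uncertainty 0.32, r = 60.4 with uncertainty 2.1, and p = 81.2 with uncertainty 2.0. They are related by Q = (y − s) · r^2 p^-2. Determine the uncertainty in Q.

2.40

Let u = y − s = 45.5. δu = √(δy² + δs²) = √(3.61 + 0.102) = 1.93, so δu/u = 0.0423.
Q is then a monomial in u, r, p:
δQ/Q = √((δu/u)² + (2·δr/r)² + (-2·δp/p)²) = √(0.00179 + 0.00484 + 0.00243) = 0.0951
Q = 25.2, so δQ = 0.0951 × 25.2 = 2.40.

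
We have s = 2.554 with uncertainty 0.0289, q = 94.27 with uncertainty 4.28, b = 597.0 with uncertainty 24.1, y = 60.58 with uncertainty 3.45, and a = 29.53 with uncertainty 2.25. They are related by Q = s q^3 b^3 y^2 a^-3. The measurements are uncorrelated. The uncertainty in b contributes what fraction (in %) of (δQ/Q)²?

14.9%

(δQ/Q)² = (1·δs/s)² + (3·δq/q)² + (3·δb/b)² + (2·δy/y)² + (-3·δa/a)²
  s term: (1×0.0113)² = 0.000128
  q term: (3×0.0454)² = 0.0186
  b term: (3×0.0404)² = 0.0147
  y term: (2×0.0569)² = 0.0130
  a term: (-3×0.0762)² = 0.0522
Total = 0.0986. Share from b = 0.0147/0.0986 = 0.149.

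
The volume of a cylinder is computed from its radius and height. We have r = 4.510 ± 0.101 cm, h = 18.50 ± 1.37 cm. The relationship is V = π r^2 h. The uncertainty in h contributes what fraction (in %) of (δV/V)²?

73.2%

(δV/V)² = (2·δr/r)² + (1·δh/h)²
  r term: (2×0.0224)² = 0.00201
  h term: (1×0.0741)² = 0.00548
Total = 0.00749. Share from h = 0.00548/0.00749 = 0.732.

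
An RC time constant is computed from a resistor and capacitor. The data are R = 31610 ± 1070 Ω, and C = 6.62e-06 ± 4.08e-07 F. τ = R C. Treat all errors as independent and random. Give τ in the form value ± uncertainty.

0.2093 ± 0.0147 s

Since τ is a product/quotient, work with relative uncertainties:
  (1·δR/R)² = (1×0.0339)² = 0.00115;  (1·δC/C)² = (1×0.0616)² = 0.00380
δτ/τ = √(0.00494) = 0.0703
τ = 0.2093 s, so δτ = 0.0703 × 0.2093 = 0.0147 s.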